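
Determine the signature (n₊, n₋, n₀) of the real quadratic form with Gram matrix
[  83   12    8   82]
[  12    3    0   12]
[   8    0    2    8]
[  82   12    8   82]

Answer: (4, 0, 0)

Derivation:
step 0: pivot 83 → sign +
step 1: pivot 105/83 → sign +
step 2: pivot 6/35 → sign +
step 3: pivot 2/3 → sign +
signature = (4, 0, 0)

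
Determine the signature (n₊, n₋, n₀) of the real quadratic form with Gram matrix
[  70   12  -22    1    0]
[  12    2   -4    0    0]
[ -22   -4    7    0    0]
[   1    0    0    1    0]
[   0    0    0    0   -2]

step 0: pivot 70 → sign +
step 1: pivot -2/35 → sign −
step 2: pivot 1 → sign +
step 3: pivot 1/2 → sign +
step 4: pivot -2 → sign −
signature = (3, 2, 0)

Answer: (3, 2, 0)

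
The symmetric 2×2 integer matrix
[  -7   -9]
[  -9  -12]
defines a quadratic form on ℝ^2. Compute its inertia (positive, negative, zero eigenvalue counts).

step 0: pivot -7 → sign −
step 1: pivot -3/7 → sign −
signature = (0, 2, 0)

Answer: (0, 2, 0)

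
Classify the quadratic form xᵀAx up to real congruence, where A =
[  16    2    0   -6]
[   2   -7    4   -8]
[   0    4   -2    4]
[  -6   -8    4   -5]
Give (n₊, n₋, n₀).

step 0: pivot 16 → sign +
step 1: pivot -29/4 → sign −
step 2: pivot 6/29 → sign +
step 3: row/col 3 already zero → sign 0
signature = (2, 1, 1)

Answer: (2, 1, 1)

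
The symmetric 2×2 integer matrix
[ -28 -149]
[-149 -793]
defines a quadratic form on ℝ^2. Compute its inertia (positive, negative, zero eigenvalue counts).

step 0: pivot -28 → sign −
step 1: pivot -3/28 → sign −
signature = (0, 2, 0)

Answer: (0, 2, 0)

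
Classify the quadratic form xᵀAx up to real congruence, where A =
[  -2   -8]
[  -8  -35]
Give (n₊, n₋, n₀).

Answer: (0, 2, 0)

Derivation:
step 0: pivot -2 → sign −
step 1: pivot -3 → sign −
signature = (0, 2, 0)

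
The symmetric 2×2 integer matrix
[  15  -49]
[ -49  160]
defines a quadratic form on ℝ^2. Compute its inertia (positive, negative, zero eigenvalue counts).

step 0: pivot 15 → sign +
step 1: pivot -1/15 → sign −
signature = (1, 1, 0)

Answer: (1, 1, 0)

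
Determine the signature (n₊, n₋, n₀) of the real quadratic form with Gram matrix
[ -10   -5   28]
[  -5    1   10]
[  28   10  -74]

step 0: pivot -10 → sign −
step 1: pivot 7/2 → sign +
step 2: pivot -6/35 → sign −
signature = (1, 2, 0)

Answer: (1, 2, 0)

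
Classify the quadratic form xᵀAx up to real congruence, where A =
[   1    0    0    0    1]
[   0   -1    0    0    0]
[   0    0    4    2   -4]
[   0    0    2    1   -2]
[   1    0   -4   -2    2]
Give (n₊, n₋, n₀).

step 0: pivot 1 → sign +
step 1: pivot -1 → sign −
step 2: pivot 4 → sign +
step 3: pivot -3 → sign −
step 4: row/col 4 already zero → sign 0
signature = (2, 2, 1)

Answer: (2, 2, 1)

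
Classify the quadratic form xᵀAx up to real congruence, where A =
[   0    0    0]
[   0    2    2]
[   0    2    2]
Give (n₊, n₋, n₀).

step 0: pivot 2 → sign +
step 1: row/col 1 already zero → sign 0
step 2: row/col 2 already zero → sign 0
signature = (1, 0, 2)

Answer: (1, 0, 2)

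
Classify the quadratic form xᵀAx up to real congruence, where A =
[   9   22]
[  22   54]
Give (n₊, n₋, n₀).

step 0: pivot 9 → sign +
step 1: pivot 2/9 → sign +
signature = (2, 0, 0)

Answer: (2, 0, 0)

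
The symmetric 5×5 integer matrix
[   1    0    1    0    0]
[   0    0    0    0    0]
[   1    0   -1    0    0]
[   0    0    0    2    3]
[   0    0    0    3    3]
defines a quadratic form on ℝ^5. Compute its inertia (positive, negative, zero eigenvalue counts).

Answer: (2, 2, 1)

Derivation:
step 0: pivot 1 → sign +
step 1: pivot -2 → sign −
step 2: pivot 2 → sign +
step 3: pivot -3/2 → sign −
step 4: row/col 4 already zero → sign 0
signature = (2, 2, 1)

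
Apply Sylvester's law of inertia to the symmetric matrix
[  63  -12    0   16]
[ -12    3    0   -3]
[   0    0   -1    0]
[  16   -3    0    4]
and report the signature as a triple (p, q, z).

step 0: pivot 63 → sign +
step 1: pivot 5/7 → sign +
step 2: pivot -1 → sign −
step 3: pivot -1/15 → sign −
signature = (2, 2, 0)

Answer: (2, 2, 0)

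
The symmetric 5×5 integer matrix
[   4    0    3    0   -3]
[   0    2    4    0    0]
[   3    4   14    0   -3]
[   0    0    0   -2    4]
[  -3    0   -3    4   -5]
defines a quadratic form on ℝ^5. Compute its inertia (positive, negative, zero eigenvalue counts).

Answer: (4, 1, 0)

Derivation:
step 0: pivot 4 → sign +
step 1: pivot 2 → sign +
step 2: pivot 15/4 → sign +
step 3: pivot -2 → sign −
step 4: pivot 3/5 → sign +
signature = (4, 1, 0)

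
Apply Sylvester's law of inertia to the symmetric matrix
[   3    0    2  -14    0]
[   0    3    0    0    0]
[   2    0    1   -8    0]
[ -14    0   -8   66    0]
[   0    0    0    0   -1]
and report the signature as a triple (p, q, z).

Answer: (3, 2, 0)

Derivation:
step 0: pivot 3 → sign +
step 1: pivot 3 → sign +
step 2: pivot -1/3 → sign −
step 3: pivot 6 → sign +
step 4: pivot -1 → sign −
signature = (3, 2, 0)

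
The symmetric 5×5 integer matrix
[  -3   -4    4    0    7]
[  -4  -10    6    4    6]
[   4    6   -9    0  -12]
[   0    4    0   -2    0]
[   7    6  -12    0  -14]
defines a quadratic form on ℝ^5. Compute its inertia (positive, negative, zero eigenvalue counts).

step 0: pivot -3 → sign −
step 1: pivot -14/3 → sign −
step 2: pivot -25/7 → sign −
step 3: pivot 38/25 → sign +
step 4: pivot 1/19 → sign +
signature = (2, 3, 0)

Answer: (2, 3, 0)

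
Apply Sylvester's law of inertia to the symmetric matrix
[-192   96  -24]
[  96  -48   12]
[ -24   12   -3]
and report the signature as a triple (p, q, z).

Answer: (0, 1, 2)

Derivation:
step 0: pivot -192 → sign −
step 1: row/col 1 already zero → sign 0
step 2: row/col 2 already zero → sign 0
signature = (0, 1, 2)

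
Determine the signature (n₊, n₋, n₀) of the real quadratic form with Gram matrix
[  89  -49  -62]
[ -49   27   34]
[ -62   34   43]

Answer: (2, 1, 0)

Derivation:
step 0: pivot 89 → sign +
step 1: pivot 2/89 → sign +
step 2: pivot -1 → sign −
signature = (2, 1, 0)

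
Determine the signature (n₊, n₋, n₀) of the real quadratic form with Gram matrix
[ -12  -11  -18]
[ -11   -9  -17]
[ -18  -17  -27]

step 0: pivot -12 → sign −
step 1: pivot 13/12 → sign +
step 2: pivot -3/13 → sign −
signature = (1, 2, 0)

Answer: (1, 2, 0)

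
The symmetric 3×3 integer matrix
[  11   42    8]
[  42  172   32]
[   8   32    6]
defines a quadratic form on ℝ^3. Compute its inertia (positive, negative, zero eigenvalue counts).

step 0: pivot 11 → sign +
step 1: pivot 128/11 → sign +
step 2: row/col 2 already zero → sign 0
signature = (2, 0, 1)

Answer: (2, 0, 1)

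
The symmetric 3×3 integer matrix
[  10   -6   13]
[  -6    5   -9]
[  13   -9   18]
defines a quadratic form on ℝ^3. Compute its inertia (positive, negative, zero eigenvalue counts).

step 0: pivot 10 → sign +
step 1: pivot 7/5 → sign +
step 2: pivot 1/14 → sign +
signature = (3, 0, 0)

Answer: (3, 0, 0)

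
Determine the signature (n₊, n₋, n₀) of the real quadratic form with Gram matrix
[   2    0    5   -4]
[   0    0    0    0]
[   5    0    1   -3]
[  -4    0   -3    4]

step 0: pivot 2 → sign +
step 1: pivot -23/2 → sign −
step 2: pivot 6/23 → sign +
step 3: row/col 3 already zero → sign 0
signature = (2, 1, 1)

Answer: (2, 1, 1)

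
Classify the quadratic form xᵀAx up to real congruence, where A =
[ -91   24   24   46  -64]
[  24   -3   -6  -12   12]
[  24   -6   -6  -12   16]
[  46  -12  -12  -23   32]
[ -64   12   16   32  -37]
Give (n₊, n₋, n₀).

step 0: pivot -91 → sign −
step 1: pivot 303/91 → sign +
step 2: pivot 30/101 → sign +
step 3: pivot 1/5 → sign +
step 4: pivot 1/3 → sign +
signature = (4, 1, 0)

Answer: (4, 1, 0)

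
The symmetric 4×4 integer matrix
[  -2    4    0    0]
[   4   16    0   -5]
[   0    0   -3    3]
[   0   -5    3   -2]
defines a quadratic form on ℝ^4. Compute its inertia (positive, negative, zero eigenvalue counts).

Answer: (1, 3, 0)

Derivation:
step 0: pivot -2 → sign −
step 1: pivot 24 → sign +
step 2: pivot -3 → sign −
step 3: pivot -1/24 → sign −
signature = (1, 3, 0)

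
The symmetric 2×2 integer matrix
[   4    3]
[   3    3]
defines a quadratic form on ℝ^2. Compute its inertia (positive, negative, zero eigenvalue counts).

Answer: (2, 0, 0)

Derivation:
step 0: pivot 4 → sign +
step 1: pivot 3/4 → sign +
signature = (2, 0, 0)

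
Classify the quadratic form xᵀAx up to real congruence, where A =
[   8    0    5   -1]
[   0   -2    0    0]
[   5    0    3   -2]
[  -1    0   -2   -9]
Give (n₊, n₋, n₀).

Answer: (2, 2, 0)

Derivation:
step 0: pivot 8 → sign +
step 1: pivot -2 → sign −
step 2: pivot -1/8 → sign −
step 3: pivot 6 → sign +
signature = (2, 2, 0)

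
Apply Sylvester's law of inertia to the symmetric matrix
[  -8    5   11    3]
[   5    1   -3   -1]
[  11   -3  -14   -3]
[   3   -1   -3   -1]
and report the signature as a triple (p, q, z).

step 0: pivot -8 → sign −
step 1: pivot 33/8 → sign +
step 2: pivot -83/33 → sign −
step 3: pivot -2/83 → sign −
signature = (1, 3, 0)

Answer: (1, 3, 0)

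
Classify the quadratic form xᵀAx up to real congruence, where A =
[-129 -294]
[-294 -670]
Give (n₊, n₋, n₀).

Answer: (1, 1, 0)

Derivation:
step 0: pivot -129 → sign −
step 1: pivot 2/43 → sign +
signature = (1, 1, 0)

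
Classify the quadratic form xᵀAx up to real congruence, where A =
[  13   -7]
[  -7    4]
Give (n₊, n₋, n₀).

step 0: pivot 13 → sign +
step 1: pivot 3/13 → sign +
signature = (2, 0, 0)

Answer: (2, 0, 0)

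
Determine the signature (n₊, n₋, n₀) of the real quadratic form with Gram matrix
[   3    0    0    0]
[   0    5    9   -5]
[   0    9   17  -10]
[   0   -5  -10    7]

step 0: pivot 3 → sign +
step 1: pivot 5 → sign +
step 2: pivot 4/5 → sign +
step 3: pivot 3/4 → sign +
signature = (4, 0, 0)

Answer: (4, 0, 0)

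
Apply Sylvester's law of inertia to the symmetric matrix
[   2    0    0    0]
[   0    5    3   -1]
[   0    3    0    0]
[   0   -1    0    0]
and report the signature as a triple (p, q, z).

step 0: pivot 2 → sign +
step 1: pivot 5 → sign +
step 2: pivot -9/5 → sign −
step 3: row/col 3 already zero → sign 0
signature = (2, 1, 1)

Answer: (2, 1, 1)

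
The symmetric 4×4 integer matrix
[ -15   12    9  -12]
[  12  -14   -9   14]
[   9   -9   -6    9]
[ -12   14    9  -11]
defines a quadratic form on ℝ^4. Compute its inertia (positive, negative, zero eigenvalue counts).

step 0: pivot -15 → sign −
step 1: pivot -22/5 → sign −
step 2: pivot 3/22 → sign +
step 3: pivot 3 → sign +
signature = (2, 2, 0)

Answer: (2, 2, 0)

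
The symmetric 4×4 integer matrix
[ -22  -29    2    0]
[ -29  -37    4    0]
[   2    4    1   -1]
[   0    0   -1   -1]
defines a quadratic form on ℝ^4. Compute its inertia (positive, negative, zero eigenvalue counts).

Answer: (2, 2, 0)

Derivation:
step 0: pivot -22 → sign −
step 1: pivot 27/22 → sign +
step 2: pivot -1/3 → sign −
step 3: pivot 2 → sign +
signature = (2, 2, 0)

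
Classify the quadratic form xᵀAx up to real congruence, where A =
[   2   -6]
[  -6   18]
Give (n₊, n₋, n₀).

step 0: pivot 2 → sign +
step 1: row/col 1 already zero → sign 0
signature = (1, 0, 1)

Answer: (1, 0, 1)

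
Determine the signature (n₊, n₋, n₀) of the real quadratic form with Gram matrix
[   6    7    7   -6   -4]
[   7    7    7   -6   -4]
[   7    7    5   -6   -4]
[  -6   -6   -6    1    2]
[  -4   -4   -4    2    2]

Answer: (2, 3, 0)

Derivation:
step 0: pivot 6 → sign +
step 1: pivot -7/6 → sign −
step 2: pivot -2 → sign −
step 3: pivot -29/7 → sign −
step 4: pivot 6/29 → sign +
signature = (2, 3, 0)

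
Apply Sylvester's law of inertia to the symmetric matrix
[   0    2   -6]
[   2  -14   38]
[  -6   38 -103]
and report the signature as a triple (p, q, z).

step 0: pivot -14 → sign −
step 1: pivot 2/7 → sign +
step 2: pivot -1 → sign −
signature = (1, 2, 0)

Answer: (1, 2, 0)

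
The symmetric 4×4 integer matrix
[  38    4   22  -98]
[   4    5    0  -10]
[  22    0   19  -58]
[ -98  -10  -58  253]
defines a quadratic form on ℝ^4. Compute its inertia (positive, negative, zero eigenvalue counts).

Answer: (4, 0, 0)

Derivation:
step 0: pivot 38 → sign +
step 1: pivot 87/19 → sign +
step 2: pivot 443/87 → sign +
step 3: pivot 1/443 → sign +
signature = (4, 0, 0)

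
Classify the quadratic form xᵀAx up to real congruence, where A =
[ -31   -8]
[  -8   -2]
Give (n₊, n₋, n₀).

Answer: (1, 1, 0)

Derivation:
step 0: pivot -31 → sign −
step 1: pivot 2/31 → sign +
signature = (1, 1, 0)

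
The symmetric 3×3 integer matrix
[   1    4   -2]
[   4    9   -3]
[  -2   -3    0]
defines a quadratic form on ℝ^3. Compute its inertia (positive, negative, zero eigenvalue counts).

Answer: (1, 2, 0)

Derivation:
step 0: pivot 1 → sign +
step 1: pivot -7 → sign −
step 2: pivot -3/7 → sign −
signature = (1, 2, 0)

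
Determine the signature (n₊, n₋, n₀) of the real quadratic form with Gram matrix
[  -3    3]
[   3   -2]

step 0: pivot -3 → sign −
step 1: pivot 1 → sign +
signature = (1, 1, 0)

Answer: (1, 1, 0)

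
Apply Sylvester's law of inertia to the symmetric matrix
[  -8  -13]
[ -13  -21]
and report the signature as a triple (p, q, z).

Answer: (1, 1, 0)

Derivation:
step 0: pivot -8 → sign −
step 1: pivot 1/8 → sign +
signature = (1, 1, 0)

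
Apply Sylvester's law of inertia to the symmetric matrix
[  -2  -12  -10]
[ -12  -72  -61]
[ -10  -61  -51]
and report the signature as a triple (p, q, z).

step 0: pivot -2 → sign −
step 1: pivot -1 → sign −
step 2: pivot 1 → sign +
signature = (1, 2, 0)

Answer: (1, 2, 0)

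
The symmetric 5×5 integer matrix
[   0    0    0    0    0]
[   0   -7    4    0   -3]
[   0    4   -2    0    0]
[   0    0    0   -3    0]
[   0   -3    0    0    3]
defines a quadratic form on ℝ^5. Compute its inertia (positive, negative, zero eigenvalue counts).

Answer: (1, 3, 1)

Derivation:
step 0: pivot -7 → sign −
step 1: pivot 2/7 → sign +
step 2: pivot -3 → sign −
step 3: pivot -6 → sign −
step 4: row/col 4 already zero → sign 0
signature = (1, 3, 1)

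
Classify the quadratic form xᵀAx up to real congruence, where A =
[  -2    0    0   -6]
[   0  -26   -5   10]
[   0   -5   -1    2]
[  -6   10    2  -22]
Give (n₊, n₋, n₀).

step 0: pivot -2 → sign −
step 1: pivot -26 → sign −
step 2: pivot -1/26 → sign −
step 3: row/col 3 already zero → sign 0
signature = (0, 3, 1)

Answer: (0, 3, 1)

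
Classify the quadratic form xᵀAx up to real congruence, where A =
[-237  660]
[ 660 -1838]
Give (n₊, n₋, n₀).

step 0: pivot -237 → sign −
step 1: pivot -2/79 → sign −
signature = (0, 2, 0)

Answer: (0, 2, 0)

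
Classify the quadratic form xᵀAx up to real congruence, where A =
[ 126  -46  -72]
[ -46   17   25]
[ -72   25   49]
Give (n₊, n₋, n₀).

step 0: pivot 126 → sign +
step 1: pivot 13/63 → sign +
step 2: pivot -2/13 → sign −
signature = (2, 1, 0)

Answer: (2, 1, 0)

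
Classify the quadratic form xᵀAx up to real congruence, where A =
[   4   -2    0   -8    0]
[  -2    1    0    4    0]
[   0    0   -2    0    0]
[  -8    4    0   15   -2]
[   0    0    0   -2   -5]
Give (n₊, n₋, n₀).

step 0: pivot 4 → sign +
step 1: pivot -2 → sign −
step 2: pivot -1 → sign −
step 3: pivot -1 → sign −
step 4: row/col 4 already zero → sign 0
signature = (1, 3, 1)

Answer: (1, 3, 1)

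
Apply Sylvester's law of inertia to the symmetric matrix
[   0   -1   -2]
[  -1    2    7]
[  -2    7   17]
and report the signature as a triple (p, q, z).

Answer: (1, 2, 0)

Derivation:
step 0: pivot 2 → sign +
step 1: pivot -1/2 → sign −
step 2: pivot -3 → sign −
signature = (1, 2, 0)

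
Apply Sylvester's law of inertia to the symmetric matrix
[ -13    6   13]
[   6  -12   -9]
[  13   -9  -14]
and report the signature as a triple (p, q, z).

step 0: pivot -13 → sign −
step 1: pivot -120/13 → sign −
step 2: pivot -1/40 → sign −
signature = (0, 3, 0)

Answer: (0, 3, 0)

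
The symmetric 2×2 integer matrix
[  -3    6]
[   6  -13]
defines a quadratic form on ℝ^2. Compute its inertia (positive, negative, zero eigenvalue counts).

step 0: pivot -3 → sign −
step 1: pivot -1 → sign −
signature = (0, 2, 0)

Answer: (0, 2, 0)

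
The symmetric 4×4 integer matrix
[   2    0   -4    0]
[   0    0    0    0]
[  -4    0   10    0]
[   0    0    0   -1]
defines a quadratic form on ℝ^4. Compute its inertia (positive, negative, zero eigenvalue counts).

step 0: pivot 2 → sign +
step 1: pivot 2 → sign +
step 2: pivot -1 → sign −
step 3: row/col 3 already zero → sign 0
signature = (2, 1, 1)

Answer: (2, 1, 1)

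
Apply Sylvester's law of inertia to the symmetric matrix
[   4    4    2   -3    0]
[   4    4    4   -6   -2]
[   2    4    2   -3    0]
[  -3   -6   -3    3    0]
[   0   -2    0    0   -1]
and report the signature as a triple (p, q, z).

Answer: (2, 2, 1)

Derivation:
step 0: pivot 4 → sign +
step 1: pivot 1 → sign +
step 2: pivot -4 → sign −
step 3: pivot -3/2 → sign −
step 4: row/col 4 already zero → sign 0
signature = (2, 2, 1)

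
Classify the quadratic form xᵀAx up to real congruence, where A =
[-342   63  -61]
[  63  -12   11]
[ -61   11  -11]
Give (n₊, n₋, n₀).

step 0: pivot -342 → sign −
step 1: pivot -15/38 → sign −
step 2: pivot 1/45 → sign +
signature = (1, 2, 0)

Answer: (1, 2, 0)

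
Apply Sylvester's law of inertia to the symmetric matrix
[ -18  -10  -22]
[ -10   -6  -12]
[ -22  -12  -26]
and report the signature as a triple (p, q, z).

Answer: (1, 2, 0)

Derivation:
step 0: pivot -18 → sign −
step 1: pivot -4/9 → sign −
step 2: pivot 1 → sign +
signature = (1, 2, 0)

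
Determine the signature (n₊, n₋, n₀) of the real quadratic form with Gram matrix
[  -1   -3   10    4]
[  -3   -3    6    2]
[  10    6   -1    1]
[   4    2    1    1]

Answer: (2, 1, 1)

Derivation:
step 0: pivot -1 → sign −
step 1: pivot 6 → sign +
step 2: pivot 3 → sign +
step 3: row/col 3 already zero → sign 0
signature = (2, 1, 1)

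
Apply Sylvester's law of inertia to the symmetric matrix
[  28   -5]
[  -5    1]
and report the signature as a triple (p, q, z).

step 0: pivot 28 → sign +
step 1: pivot 3/28 → sign +
signature = (2, 0, 0)

Answer: (2, 0, 0)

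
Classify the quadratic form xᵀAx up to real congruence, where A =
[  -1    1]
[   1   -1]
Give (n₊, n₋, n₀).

step 0: pivot -1 → sign −
step 1: row/col 1 already zero → sign 0
signature = (0, 1, 1)

Answer: (0, 1, 1)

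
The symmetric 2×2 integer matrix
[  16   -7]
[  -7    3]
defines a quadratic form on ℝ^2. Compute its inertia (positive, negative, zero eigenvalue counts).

step 0: pivot 16 → sign +
step 1: pivot -1/16 → sign −
signature = (1, 1, 0)

Answer: (1, 1, 0)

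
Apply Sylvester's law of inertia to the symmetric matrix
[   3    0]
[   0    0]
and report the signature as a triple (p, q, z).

Answer: (1, 0, 1)

Derivation:
step 0: pivot 3 → sign +
step 1: row/col 1 already zero → sign 0
signature = (1, 0, 1)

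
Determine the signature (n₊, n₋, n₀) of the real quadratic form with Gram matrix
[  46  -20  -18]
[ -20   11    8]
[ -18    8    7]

step 0: pivot 46 → sign +
step 1: pivot 53/23 → sign +
step 2: pivot -3/53 → sign −
signature = (2, 1, 0)

Answer: (2, 1, 0)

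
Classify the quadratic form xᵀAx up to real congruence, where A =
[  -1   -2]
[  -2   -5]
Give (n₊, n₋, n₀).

Answer: (0, 2, 0)

Derivation:
step 0: pivot -1 → sign −
step 1: pivot -1 → sign −
signature = (0, 2, 0)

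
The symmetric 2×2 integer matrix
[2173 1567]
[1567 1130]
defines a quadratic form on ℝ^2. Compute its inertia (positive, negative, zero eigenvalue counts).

Answer: (2, 0, 0)

Derivation:
step 0: pivot 2173 → sign +
step 1: pivot 1/2173 → sign +
signature = (2, 0, 0)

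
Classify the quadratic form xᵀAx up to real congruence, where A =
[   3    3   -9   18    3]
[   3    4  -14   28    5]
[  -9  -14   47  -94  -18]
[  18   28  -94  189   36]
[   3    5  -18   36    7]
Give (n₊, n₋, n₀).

step 0: pivot 3 → sign +
step 1: pivot 1 → sign +
step 2: pivot -5 → sign −
step 3: pivot 1 → sign +
step 4: pivot 1/5 → sign +
signature = (4, 1, 0)

Answer: (4, 1, 0)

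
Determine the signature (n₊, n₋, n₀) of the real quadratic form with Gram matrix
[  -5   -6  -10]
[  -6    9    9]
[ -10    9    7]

step 0: pivot -5 → sign −
step 1: pivot 81/5 → sign +
step 2: pivot -2/9 → sign −
signature = (1, 2, 0)

Answer: (1, 2, 0)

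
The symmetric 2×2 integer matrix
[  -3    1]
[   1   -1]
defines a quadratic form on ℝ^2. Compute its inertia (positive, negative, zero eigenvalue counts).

step 0: pivot -3 → sign −
step 1: pivot -2/3 → sign −
signature = (0, 2, 0)

Answer: (0, 2, 0)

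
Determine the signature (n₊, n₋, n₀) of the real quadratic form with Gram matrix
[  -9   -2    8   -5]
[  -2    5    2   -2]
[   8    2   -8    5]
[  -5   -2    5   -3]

Answer: (2, 2, 0)

Derivation:
step 0: pivot -9 → sign −
step 1: pivot 49/9 → sign +
step 2: pivot -44/49 → sign −
step 3: pivot 1/44 → sign +
signature = (2, 2, 0)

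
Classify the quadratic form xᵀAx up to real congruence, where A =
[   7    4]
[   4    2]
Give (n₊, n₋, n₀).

step 0: pivot 7 → sign +
step 1: pivot -2/7 → sign −
signature = (1, 1, 0)

Answer: (1, 1, 0)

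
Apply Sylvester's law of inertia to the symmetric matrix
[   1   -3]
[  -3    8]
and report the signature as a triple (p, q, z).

Answer: (1, 1, 0)

Derivation:
step 0: pivot 1 → sign +
step 1: pivot -1 → sign −
signature = (1, 1, 0)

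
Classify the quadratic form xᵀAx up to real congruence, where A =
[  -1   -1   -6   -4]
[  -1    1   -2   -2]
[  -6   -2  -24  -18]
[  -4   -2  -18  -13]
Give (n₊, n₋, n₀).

step 0: pivot -1 → sign −
step 1: pivot 2 → sign +
step 2: pivot 4 → sign +
step 3: row/col 3 already zero → sign 0
signature = (2, 1, 1)

Answer: (2, 1, 1)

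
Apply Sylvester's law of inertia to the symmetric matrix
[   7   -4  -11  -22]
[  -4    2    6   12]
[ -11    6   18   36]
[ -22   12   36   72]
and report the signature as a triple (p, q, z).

Answer: (2, 1, 1)

Derivation:
step 0: pivot 7 → sign +
step 1: pivot -2/7 → sign −
step 2: pivot 1 → sign +
step 3: row/col 3 already zero → sign 0
signature = (2, 1, 1)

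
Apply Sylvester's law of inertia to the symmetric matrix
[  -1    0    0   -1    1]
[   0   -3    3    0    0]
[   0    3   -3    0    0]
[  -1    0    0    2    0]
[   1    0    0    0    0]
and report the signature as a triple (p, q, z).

Answer: (2, 2, 1)

Derivation:
step 0: pivot -1 → sign −
step 1: pivot -3 → sign −
step 2: pivot 3 → sign +
step 3: pivot 2/3 → sign +
step 4: row/col 4 already zero → sign 0
signature = (2, 2, 1)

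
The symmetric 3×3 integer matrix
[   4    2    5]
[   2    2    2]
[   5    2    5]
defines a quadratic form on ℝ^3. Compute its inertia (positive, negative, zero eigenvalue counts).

Answer: (2, 1, 0)

Derivation:
step 0: pivot 4 → sign +
step 1: pivot 1 → sign +
step 2: pivot -3/2 → sign −
signature = (2, 1, 0)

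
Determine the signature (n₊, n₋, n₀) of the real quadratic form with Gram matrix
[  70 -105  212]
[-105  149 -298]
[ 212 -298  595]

step 0: pivot 70 → sign +
step 1: pivot -17/2 → sign −
step 2: pivot 1/595 → sign +
signature = (2, 1, 0)

Answer: (2, 1, 0)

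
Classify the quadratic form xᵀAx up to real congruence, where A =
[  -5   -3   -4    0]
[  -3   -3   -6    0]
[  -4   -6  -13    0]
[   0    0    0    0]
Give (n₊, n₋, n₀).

Answer: (1, 2, 1)

Derivation:
step 0: pivot -5 → sign −
step 1: pivot -6/5 → sign −
step 2: pivot 1 → sign +
step 3: row/col 3 already zero → sign 0
signature = (1, 2, 1)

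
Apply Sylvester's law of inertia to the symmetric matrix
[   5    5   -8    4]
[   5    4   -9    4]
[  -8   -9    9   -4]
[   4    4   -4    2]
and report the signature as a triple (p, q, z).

step 0: pivot 5 → sign +
step 1: pivot -1 → sign −
step 2: pivot -14/5 → sign −
step 3: pivot 6/7 → sign +
signature = (2, 2, 0)

Answer: (2, 2, 0)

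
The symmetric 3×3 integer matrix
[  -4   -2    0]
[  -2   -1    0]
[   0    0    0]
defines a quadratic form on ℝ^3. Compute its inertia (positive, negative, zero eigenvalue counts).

step 0: pivot -4 → sign −
step 1: row/col 1 already zero → sign 0
step 2: row/col 2 already zero → sign 0
signature = (0, 1, 2)

Answer: (0, 1, 2)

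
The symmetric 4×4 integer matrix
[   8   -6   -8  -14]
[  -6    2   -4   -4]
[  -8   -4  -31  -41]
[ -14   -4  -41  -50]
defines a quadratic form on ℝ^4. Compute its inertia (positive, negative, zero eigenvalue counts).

Answer: (3, 1, 0)

Derivation:
step 0: pivot 8 → sign +
step 1: pivot -5/2 → sign −
step 2: pivot 1 → sign +
step 3: pivot 3/5 → sign +
signature = (3, 1, 0)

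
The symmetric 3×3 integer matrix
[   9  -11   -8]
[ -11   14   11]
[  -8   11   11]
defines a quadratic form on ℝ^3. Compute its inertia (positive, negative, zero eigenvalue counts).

Answer: (3, 0, 0)

Derivation:
step 0: pivot 9 → sign +
step 1: pivot 5/9 → sign +
step 2: pivot 6/5 → sign +
signature = (3, 0, 0)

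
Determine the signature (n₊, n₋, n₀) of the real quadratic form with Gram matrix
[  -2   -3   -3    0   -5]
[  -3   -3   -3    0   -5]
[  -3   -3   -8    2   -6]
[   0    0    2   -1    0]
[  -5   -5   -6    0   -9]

Answer: (2, 3, 0)

Derivation:
step 0: pivot -2 → sign −
step 1: pivot 3/2 → sign +
step 2: pivot -5 → sign −
step 3: pivot -1/5 → sign −
step 4: pivot 1/3 → sign +
signature = (2, 3, 0)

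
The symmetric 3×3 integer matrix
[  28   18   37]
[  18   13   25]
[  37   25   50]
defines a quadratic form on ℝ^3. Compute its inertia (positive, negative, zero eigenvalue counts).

step 0: pivot 28 → sign +
step 1: pivot 10/7 → sign +
step 2: pivot 3/40 → sign +
signature = (3, 0, 0)

Answer: (3, 0, 0)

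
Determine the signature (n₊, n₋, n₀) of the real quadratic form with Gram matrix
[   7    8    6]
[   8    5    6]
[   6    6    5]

Answer: (2, 1, 0)

Derivation:
step 0: pivot 7 → sign +
step 1: pivot -29/7 → sign −
step 2: pivot 1/29 → sign +
signature = (2, 1, 0)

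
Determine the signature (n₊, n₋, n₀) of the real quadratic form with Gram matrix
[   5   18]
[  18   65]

Answer: (2, 0, 0)

Derivation:
step 0: pivot 5 → sign +
step 1: pivot 1/5 → sign +
signature = (2, 0, 0)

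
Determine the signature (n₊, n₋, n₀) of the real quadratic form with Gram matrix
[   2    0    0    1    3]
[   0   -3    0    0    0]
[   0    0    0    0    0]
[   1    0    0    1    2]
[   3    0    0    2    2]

step 0: pivot 2 → sign +
step 1: pivot -3 → sign −
step 2: pivot 1/2 → sign +
step 3: pivot -3 → sign −
step 4: row/col 4 already zero → sign 0
signature = (2, 2, 1)

Answer: (2, 2, 1)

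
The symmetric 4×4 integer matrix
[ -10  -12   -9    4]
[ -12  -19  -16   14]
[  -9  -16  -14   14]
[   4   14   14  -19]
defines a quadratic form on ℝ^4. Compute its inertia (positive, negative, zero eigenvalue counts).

step 0: pivot -10 → sign −
step 1: pivot -23/5 → sign −
step 2: pivot -1/46 → sign −
step 3: pivot 1 → sign +
signature = (1, 3, 0)

Answer: (1, 3, 0)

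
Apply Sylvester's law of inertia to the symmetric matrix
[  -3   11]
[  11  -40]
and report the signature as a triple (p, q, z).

Answer: (1, 1, 0)

Derivation:
step 0: pivot -3 → sign −
step 1: pivot 1/3 → sign +
signature = (1, 1, 0)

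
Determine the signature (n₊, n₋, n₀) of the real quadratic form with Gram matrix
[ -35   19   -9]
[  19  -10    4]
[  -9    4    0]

step 0: pivot -35 → sign −
step 1: pivot 11/35 → sign +
step 2: pivot -2/11 → sign −
signature = (1, 2, 0)

Answer: (1, 2, 0)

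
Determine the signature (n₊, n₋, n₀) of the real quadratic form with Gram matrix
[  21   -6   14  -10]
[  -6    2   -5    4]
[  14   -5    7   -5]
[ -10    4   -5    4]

Answer: (3, 1, 0)

Derivation:
step 0: pivot 21 → sign +
step 1: pivot 2/7 → sign +
step 2: pivot -35/6 → sign −
step 3: pivot 6/35 → sign +
signature = (3, 1, 0)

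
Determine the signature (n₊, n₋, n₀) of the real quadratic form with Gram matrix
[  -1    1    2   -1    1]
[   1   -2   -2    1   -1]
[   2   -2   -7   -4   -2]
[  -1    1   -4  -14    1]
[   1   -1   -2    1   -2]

Answer: (0, 5, 0)

Derivation:
step 0: pivot -1 → sign −
step 1: pivot -1 → sign −
step 2: pivot -3 → sign −
step 3: pivot -1 → sign −
step 4: pivot -1 → sign −
signature = (0, 5, 0)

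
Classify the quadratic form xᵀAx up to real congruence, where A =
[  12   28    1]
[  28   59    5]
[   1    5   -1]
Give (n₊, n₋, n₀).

step 0: pivot 12 → sign +
step 1: pivot -19/3 → sign −
step 2: pivot 3/76 → sign +
signature = (2, 1, 0)

Answer: (2, 1, 0)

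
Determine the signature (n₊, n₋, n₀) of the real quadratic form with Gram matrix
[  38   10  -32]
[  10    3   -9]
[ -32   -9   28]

step 0: pivot 38 → sign +
step 1: pivot 7/19 → sign +
step 2: pivot 1/7 → sign +
signature = (3, 0, 0)

Answer: (3, 0, 0)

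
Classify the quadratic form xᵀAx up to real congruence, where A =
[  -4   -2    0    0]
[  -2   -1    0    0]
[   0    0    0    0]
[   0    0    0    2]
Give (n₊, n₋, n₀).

step 0: pivot -4 → sign −
step 1: pivot 2 → sign +
step 2: row/col 2 already zero → sign 0
step 3: row/col 3 already zero → sign 0
signature = (1, 1, 2)

Answer: (1, 1, 2)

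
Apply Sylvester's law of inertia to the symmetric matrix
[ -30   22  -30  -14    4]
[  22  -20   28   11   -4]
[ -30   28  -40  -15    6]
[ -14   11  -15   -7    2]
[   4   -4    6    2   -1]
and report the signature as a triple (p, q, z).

Answer: (0, 4, 1)

Derivation:
step 0: pivot -30 → sign −
step 1: pivot -58/15 → sign −
step 2: pivot -20/29 → sign −
step 3: pivot -3/10 → sign −
step 4: row/col 4 already zero → sign 0
signature = (0, 4, 1)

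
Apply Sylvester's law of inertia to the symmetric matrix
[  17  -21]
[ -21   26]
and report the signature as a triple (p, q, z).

Answer: (2, 0, 0)

Derivation:
step 0: pivot 17 → sign +
step 1: pivot 1/17 → sign +
signature = (2, 0, 0)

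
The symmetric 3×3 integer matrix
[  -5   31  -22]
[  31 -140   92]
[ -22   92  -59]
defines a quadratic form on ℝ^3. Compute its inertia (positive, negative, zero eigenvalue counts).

step 0: pivot -5 → sign −
step 1: pivot 261/5 → sign +
step 2: pivot 1/29 → sign +
signature = (2, 1, 0)

Answer: (2, 1, 0)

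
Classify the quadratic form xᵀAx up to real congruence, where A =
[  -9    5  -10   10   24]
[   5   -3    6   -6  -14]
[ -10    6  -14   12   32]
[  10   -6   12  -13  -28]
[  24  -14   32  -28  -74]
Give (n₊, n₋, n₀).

Answer: (0, 4, 1)

Derivation:
step 0: pivot -9 → sign −
step 1: pivot -2/9 → sign −
step 2: pivot -2 → sign −
step 3: pivot -1 → sign −
step 4: row/col 4 already zero → sign 0
signature = (0, 4, 1)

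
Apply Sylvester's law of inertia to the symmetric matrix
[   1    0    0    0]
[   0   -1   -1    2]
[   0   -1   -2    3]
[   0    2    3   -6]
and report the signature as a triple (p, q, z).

step 0: pivot 1 → sign +
step 1: pivot -1 → sign −
step 2: pivot -1 → sign −
step 3: pivot -1 → sign −
signature = (1, 3, 0)

Answer: (1, 3, 0)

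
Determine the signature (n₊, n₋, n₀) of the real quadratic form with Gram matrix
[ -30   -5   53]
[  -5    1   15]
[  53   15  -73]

Answer: (1, 2, 0)

Derivation:
step 0: pivot -30 → sign −
step 1: pivot 11/6 → sign +
step 2: pivot -6/55 → sign −
signature = (1, 2, 0)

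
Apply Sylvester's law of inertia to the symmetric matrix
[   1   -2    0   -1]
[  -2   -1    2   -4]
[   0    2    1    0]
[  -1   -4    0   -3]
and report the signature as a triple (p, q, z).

step 0: pivot 1 → sign +
step 1: pivot -5 → sign −
step 2: pivot 9/5 → sign +
step 3: row/col 3 already zero → sign 0
signature = (2, 1, 1)

Answer: (2, 1, 1)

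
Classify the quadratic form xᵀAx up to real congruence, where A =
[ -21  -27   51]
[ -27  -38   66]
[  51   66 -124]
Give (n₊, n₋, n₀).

step 0: pivot -21 → sign −
step 1: pivot -23/7 → sign −
step 2: pivot -2/23 → sign −
signature = (0, 3, 0)

Answer: (0, 3, 0)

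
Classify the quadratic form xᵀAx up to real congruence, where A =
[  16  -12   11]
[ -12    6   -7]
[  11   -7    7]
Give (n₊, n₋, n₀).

step 0: pivot 16 → sign +
step 1: pivot -3 → sign −
step 2: pivot -1/24 → sign −
signature = (1, 2, 0)

Answer: (1, 2, 0)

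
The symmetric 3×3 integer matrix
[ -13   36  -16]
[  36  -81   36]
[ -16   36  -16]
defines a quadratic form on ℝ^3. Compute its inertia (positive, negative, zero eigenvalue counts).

Answer: (1, 1, 1)

Derivation:
step 0: pivot -13 → sign −
step 1: pivot 243/13 → sign +
step 2: row/col 2 already zero → sign 0
signature = (1, 1, 1)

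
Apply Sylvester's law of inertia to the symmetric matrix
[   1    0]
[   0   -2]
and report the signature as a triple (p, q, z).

Answer: (1, 1, 0)

Derivation:
step 0: pivot 1 → sign +
step 1: pivot -2 → sign −
signature = (1, 1, 0)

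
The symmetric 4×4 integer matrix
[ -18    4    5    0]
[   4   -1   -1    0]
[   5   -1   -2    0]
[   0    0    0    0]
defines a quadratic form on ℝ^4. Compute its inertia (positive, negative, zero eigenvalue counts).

step 0: pivot -18 → sign −
step 1: pivot -1/9 → sign −
step 2: pivot -1/2 → sign −
step 3: row/col 3 already zero → sign 0
signature = (0, 3, 1)

Answer: (0, 3, 1)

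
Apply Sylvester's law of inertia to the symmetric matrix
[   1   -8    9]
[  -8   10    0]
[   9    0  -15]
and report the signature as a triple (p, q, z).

step 0: pivot 1 → sign +
step 1: pivot -54 → sign −
step 2: row/col 2 already zero → sign 0
signature = (1, 1, 1)

Answer: (1, 1, 1)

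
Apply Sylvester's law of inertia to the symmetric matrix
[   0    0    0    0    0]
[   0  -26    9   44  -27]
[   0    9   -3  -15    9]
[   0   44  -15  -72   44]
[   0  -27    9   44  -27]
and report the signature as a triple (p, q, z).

step 0: pivot -26 → sign −
step 1: pivot 3/26 → sign +
step 2: pivot 2 → sign +
step 3: pivot -1/2 → sign −
step 4: row/col 4 already zero → sign 0
signature = (2, 2, 1)

Answer: (2, 2, 1)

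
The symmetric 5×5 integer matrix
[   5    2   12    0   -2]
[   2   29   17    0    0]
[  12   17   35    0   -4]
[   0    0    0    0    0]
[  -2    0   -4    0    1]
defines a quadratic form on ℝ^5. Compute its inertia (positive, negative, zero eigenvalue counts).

step 0: pivot 5 → sign +
step 1: pivot 141/5 → sign +
step 2: pivot 130/141 → sign +
step 3: pivot -3/65 → sign −
step 4: row/col 4 already zero → sign 0
signature = (3, 1, 1)

Answer: (3, 1, 1)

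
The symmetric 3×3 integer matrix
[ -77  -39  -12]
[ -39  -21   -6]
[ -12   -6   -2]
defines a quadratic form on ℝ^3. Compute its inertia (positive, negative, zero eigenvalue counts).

step 0: pivot -77 → sign −
step 1: pivot -96/77 → sign −
step 2: pivot -1/8 → sign −
signature = (0, 3, 0)

Answer: (0, 3, 0)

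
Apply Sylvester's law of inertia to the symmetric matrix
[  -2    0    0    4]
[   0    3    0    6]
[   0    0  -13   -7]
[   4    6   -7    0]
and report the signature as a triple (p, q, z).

Answer: (1, 3, 0)

Derivation:
step 0: pivot -2 → sign −
step 1: pivot 3 → sign +
step 2: pivot -13 → sign −
step 3: pivot -3/13 → sign −
signature = (1, 3, 0)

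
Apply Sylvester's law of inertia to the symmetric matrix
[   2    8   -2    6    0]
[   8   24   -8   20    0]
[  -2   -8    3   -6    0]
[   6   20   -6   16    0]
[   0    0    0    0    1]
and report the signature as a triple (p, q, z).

Answer: (3, 1, 1)

Derivation:
step 0: pivot 2 → sign +
step 1: pivot -8 → sign −
step 2: pivot 1 → sign +
step 3: pivot 1 → sign +
step 4: row/col 4 already zero → sign 0
signature = (3, 1, 1)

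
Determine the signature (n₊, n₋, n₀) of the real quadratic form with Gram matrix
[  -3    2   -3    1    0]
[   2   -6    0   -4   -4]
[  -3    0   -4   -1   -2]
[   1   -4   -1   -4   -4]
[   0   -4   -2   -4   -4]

step 0: pivot -3 → sign −
step 1: pivot -14/3 → sign −
step 2: pivot -1/7 → sign −
step 3: pivot 1 → sign +
step 4: row/col 4 already zero → sign 0
signature = (1, 3, 1)

Answer: (1, 3, 1)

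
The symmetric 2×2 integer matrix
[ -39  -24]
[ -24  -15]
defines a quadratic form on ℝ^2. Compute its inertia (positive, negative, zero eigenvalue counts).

step 0: pivot -39 → sign −
step 1: pivot -3/13 → sign −
signature = (0, 2, 0)

Answer: (0, 2, 0)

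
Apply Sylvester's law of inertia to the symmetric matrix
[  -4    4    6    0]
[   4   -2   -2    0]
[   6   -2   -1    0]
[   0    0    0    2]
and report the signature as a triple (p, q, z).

Answer: (2, 1, 1)

Derivation:
step 0: pivot -4 → sign −
step 1: pivot 2 → sign +
step 2: pivot 2 → sign +
step 3: row/col 3 already zero → sign 0
signature = (2, 1, 1)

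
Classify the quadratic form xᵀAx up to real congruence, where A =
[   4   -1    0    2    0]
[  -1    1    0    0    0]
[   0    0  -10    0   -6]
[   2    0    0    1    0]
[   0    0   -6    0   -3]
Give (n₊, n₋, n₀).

Answer: (3, 2, 0)

Derivation:
step 0: pivot 4 → sign +
step 1: pivot 3/4 → sign +
step 2: pivot -10 → sign −
step 3: pivot -1/3 → sign −
step 4: pivot 3/5 → sign +
signature = (3, 2, 0)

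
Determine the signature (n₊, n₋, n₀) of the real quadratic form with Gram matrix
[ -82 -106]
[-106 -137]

step 0: pivot -82 → sign −
step 1: pivot 1/41 → sign +
signature = (1, 1, 0)

Answer: (1, 1, 0)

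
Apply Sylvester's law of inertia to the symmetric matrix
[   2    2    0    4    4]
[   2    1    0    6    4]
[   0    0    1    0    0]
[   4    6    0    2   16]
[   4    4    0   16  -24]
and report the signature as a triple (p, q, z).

step 0: pivot 2 → sign +
step 1: pivot -1 → sign −
step 2: pivot 1 → sign +
step 3: pivot -2 → sign −
step 4: row/col 4 already zero → sign 0
signature = (2, 2, 1)

Answer: (2, 2, 1)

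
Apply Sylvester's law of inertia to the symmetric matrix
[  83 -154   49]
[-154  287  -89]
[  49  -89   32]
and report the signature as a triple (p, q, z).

step 0: pivot 83 → sign +
step 1: pivot 105/83 → sign +
step 2: pivot 6/35 → sign +
signature = (3, 0, 0)

Answer: (3, 0, 0)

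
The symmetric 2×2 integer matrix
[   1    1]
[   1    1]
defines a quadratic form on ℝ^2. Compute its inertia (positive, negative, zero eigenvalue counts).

Answer: (1, 0, 1)

Derivation:
step 0: pivot 1 → sign +
step 1: row/col 1 already zero → sign 0
signature = (1, 0, 1)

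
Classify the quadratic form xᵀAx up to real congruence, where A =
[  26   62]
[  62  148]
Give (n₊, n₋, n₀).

step 0: pivot 26 → sign +
step 1: pivot 2/13 → sign +
signature = (2, 0, 0)

Answer: (2, 0, 0)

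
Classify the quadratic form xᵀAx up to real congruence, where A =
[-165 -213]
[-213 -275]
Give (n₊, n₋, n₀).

step 0: pivot -165 → sign −
step 1: pivot -2/55 → sign −
signature = (0, 2, 0)

Answer: (0, 2, 0)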